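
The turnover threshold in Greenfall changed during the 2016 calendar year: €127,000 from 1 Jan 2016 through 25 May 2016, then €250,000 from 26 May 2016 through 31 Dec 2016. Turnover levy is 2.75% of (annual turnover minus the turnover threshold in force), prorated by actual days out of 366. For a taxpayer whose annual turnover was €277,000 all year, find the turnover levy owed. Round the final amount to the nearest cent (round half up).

€2,091.80

1 Jan – 25 May 2016: 146 days, exemption €127,000 → (€277,000 − €127,000) × 2.75% × 146/366 = €1,645.4918
26 May – 31 Dec 2016: 220 days, exemption €250,000 → (€277,000 − €250,000) × 2.75% × 220/366 = €446.3115
Total = €2,091.8033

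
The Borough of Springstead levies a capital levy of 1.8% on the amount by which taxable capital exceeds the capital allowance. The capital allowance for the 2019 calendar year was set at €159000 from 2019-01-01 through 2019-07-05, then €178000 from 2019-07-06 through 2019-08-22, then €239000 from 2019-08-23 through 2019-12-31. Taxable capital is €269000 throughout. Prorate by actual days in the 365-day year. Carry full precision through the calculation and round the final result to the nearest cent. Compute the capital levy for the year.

€1418.20

2019-01-01 to 2019-07-05: 186 days, exemption €159000 → (€269000 − €159000) × 1.8% × 186/365 = €1008.9863
2019-07-06 to 2019-08-22: 48 days, exemption €178000 → (€269000 − €178000) × 1.8% × 48/365 = €215.4082
2019-08-23 to 2019-12-31: 131 days, exemption €239000 → (€269000 − €239000) × 1.8% × 131/365 = €193.8082
Total = €1418.2027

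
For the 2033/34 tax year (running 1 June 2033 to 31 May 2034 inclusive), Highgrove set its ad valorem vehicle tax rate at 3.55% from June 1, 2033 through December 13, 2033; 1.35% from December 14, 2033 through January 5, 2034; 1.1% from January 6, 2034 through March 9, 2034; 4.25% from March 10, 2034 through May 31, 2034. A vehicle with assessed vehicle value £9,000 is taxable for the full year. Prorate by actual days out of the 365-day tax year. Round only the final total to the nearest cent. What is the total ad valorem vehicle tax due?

June 1 – December 13, 2033: 196 days at 3.55% → £9,000 × 3.55% × 196/365 = £171.5671
December 14, 2033 – January 5, 2034: 23 days at 1.35% → £9,000 × 1.35% × 23/365 = £7.6562
January 6 – March 9, 2034: 63 days at 1.1% → £9,000 × 1.1% × 63/365 = £17.0877
March 10 – May 31, 2034: 83 days at 4.25% → £9,000 × 4.25% × 83/365 = £86.9795
Total = £283.2904

£283.29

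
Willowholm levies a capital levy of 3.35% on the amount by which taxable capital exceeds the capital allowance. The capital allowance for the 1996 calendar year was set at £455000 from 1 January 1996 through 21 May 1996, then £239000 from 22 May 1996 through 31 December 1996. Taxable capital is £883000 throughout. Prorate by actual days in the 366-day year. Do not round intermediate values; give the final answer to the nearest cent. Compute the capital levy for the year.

£18766.59

1 January – 21 May 1996: 142 days, exemption £455000 → (£883000 − £455000) × 3.35% × 142/366 = £5562.8306
22 May – 31 December 1996: 224 days, exemption £239000 → (£883000 − £239000) × 3.35% × 224/366 = £13203.7596
Total = £18766.5902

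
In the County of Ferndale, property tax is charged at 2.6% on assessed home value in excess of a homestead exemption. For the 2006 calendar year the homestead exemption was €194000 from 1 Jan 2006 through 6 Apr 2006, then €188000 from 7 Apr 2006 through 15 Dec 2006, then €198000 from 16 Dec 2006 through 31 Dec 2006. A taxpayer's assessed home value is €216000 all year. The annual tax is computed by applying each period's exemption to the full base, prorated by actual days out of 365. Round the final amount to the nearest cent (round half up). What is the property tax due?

€675.57

1 Jan – 6 Apr 2006: 96 days, exemption €194000 → (€216000 − €194000) × 2.6% × 96/365 = €150.4438
7 Apr – 15 Dec 2006: 253 days, exemption €188000 → (€216000 − €188000) × 2.6% × 253/365 = €504.6137
16 Dec – 31 Dec 2006: 16 days, exemption €198000 → (€216000 − €198000) × 2.6% × 16/365 = €20.5151
Total = €675.5726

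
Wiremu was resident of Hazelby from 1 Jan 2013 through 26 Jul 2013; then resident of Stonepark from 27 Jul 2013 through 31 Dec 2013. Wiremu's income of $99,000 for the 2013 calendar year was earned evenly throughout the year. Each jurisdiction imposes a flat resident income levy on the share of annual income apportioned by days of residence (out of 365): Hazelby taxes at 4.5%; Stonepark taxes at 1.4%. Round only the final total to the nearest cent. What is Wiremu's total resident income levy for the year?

Hazelby, 1 Jan – 26 Jul 2013: 207 days → $99,000 × 4.5% × 207/365 = $2,526.5342
Stonepark, 27 Jul – 31 Dec 2013: 158 days → $99,000 × 1.4% × 158/365 = $599.9671
Total = $3,126.5014

$3,126.50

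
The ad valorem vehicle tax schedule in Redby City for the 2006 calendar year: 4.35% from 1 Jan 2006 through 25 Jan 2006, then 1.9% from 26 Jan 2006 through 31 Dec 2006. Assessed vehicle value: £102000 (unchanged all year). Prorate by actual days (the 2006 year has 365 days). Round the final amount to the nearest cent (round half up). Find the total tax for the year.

£2109.16

1 Jan – 25 Jan 2006: 25 days at 4.35% → £102000 × 4.35% × 25/365 = £303.9041
26 Jan – 31 Dec 2006: 340 days at 1.9% → £102000 × 1.9% × 340/365 = £1805.2603
Total = £2109.1644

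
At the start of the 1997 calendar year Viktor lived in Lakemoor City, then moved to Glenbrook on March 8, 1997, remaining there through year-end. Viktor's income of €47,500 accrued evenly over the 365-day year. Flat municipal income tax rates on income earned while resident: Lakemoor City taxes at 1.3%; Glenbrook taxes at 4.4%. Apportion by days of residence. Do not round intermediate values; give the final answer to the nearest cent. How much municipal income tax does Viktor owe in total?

€1,823.74

Lakemoor City, January 1 – March 7, 1997: 66 days → €47,500 × 1.3% × 66/365 = €111.6575
Glenbrook, March 8 – December 31, 1997: 299 days → €47,500 × 4.4% × 299/365 = €1,712.0822
Total = €1,823.7397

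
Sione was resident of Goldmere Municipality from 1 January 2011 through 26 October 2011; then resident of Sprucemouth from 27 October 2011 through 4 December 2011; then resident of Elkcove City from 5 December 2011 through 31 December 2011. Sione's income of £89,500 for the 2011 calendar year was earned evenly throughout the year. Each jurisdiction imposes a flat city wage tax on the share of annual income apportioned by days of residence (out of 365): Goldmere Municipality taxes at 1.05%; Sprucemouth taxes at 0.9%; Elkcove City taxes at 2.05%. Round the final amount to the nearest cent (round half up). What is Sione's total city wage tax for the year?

Goldmere Municipality, 1 January – 26 October 2011: 299 days → £89,500 × 1.05% × 299/365 = £769.8226
Sprucemouth, 27 October – 4 December 2011: 39 days → £89,500 × 0.9% × 39/365 = £86.0671
Elkcove City, 5 December – 31 December 2011: 27 days → £89,500 × 2.05% × 27/365 = £135.7212
Total = £991.6110

£991.61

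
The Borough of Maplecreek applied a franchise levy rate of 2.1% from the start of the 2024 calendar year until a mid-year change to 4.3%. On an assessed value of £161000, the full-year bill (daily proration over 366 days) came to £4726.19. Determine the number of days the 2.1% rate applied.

227 days

Let d = days at the first rate; then 366 − d days at the second rate.
£161000 × [2.1%·d + 4.3%·(366−d)] / 366 = £4726.19
Solving gives d = 227, so the new rate took effect on 15 Aug 2024.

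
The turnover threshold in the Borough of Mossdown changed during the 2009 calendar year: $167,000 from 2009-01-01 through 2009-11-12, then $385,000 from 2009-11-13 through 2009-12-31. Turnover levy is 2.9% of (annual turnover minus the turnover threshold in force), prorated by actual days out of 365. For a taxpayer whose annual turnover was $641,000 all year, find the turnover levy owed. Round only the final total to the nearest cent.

2009-01-01 to 2009-11-12: 316 days, exemption $167,000 → ($641,000 − $167,000) × 2.9% × 316/365 = $11,900.6466
2009-11-13 to 2009-12-31: 49 days, exemption $385,000 → ($641,000 − $385,000) × 2.9% × 49/365 = $996.6466
Total = $12,897.2932

$12,897.29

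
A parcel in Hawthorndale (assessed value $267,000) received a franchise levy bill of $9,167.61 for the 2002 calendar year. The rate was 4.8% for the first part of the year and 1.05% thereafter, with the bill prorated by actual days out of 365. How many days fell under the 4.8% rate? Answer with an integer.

Let d = days at the first rate; then 365 − d days at the second rate.
$267,000 × [4.8%·d + 1.05%·(365−d)] / 365 = $9,167.61
Solving gives d = 232, so the new rate took effect on August 21, 2002.

232 days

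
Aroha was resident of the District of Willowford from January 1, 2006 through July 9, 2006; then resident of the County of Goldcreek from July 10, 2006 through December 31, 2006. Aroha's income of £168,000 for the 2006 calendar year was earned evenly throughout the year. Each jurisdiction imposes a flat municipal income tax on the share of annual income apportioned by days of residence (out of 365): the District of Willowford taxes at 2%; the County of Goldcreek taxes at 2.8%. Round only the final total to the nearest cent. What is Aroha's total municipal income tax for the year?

£4,004.38

The District of Willowford, January 1 – July 9, 2006: 190 days → £168,000 × 2% × 190/365 = £1,749.0411
The County of Goldcreek, July 10 – December 31, 2006: 175 days → £168,000 × 2.8% × 175/365 = £2,255.3425
Total = £4,004.3836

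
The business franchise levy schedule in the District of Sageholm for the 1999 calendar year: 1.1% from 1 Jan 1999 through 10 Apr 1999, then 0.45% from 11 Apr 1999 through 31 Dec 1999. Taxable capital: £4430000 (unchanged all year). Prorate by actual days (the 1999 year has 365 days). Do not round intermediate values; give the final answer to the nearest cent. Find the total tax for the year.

1 Jan – 10 Apr 1999: 100 days at 1.1% → £4430000 × 1.1% × 100/365 = £13350.6849
11 Apr – 31 Dec 1999: 265 days at 0.45% → £4430000 × 0.45% × 265/365 = £14473.3562
Total = £27824.0411

£27824.04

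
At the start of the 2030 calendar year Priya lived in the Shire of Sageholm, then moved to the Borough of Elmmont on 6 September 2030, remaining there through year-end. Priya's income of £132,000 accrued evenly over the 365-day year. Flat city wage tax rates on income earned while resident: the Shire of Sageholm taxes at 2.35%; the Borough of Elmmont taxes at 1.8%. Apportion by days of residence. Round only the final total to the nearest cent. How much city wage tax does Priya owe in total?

£2,869.28

The Shire of Sageholm, 1 January – 5 September 2030: 248 days → £132,000 × 2.35% × 248/365 = £2,107.6603
The Borough of Elmmont, 6 September – 31 December 2030: 117 days → £132,000 × 1.8% × 117/365 = £761.6219
Total = £2,869.2822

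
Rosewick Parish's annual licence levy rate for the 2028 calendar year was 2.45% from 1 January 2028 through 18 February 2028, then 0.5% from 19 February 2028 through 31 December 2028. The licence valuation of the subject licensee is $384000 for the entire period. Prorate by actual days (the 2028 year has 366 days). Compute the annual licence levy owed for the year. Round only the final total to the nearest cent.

1 January – 18 February 2028: 49 days at 2.45% → $384000 × 2.45% × 49/366 = $1259.5410
19 February – 31 December 2028: 317 days at 0.5% → $384000 × 0.5% × 317/366 = $1662.9508
Total = $2922.4918

$2922.49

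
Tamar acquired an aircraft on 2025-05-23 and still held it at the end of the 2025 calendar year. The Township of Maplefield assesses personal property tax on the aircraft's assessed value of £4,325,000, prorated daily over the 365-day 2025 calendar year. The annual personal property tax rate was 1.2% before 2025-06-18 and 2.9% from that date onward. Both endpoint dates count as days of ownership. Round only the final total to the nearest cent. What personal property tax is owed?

2025-05-23 to 2025-06-17: 26 days at 1.2% → £4,325,000 × 1.2% × 26/365 = £3,696.9863
2025-06-18 to 2025-12-31: 197 days at 2.9% → £4,325,000 × 2.9% × 197/365 = £67,695.1370
Total = £71,392.1233

£71,392.12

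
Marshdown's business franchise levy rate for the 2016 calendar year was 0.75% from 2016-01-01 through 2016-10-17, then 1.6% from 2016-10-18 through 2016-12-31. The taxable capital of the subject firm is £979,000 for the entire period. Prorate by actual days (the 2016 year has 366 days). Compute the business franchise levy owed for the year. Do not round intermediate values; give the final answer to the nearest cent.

2016-01-01 to 2016-10-17: 291 days at 0.75% → £979,000 × 0.75% × 291/366 = £5,837.8893
2016-10-18 to 2016-12-31: 75 days at 1.6% → £979,000 × 1.6% × 75/366 = £3,209.8361
Total = £9,047.7254

£9,047.73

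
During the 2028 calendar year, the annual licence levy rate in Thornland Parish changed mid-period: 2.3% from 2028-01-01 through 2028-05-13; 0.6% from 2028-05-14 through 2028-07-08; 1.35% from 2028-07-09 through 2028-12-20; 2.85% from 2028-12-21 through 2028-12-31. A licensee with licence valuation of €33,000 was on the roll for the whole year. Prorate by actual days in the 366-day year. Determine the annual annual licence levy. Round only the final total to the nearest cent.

€537.29

2028-01-01 to 2028-05-13: 134 days at 2.3% → €33,000 × 2.3% × 134/366 = €277.8852
2028-05-14 to 2028-07-08: 56 days at 0.6% → €33,000 × 0.6% × 56/366 = €30.2951
2028-07-09 to 2028-12-20: 165 days at 1.35% → €33,000 × 1.35% × 165/366 = €200.8402
2028-12-21 to 2028-12-31: 11 days at 2.85% → €33,000 × 2.85% × 11/366 = €28.2664
Total = €537.2869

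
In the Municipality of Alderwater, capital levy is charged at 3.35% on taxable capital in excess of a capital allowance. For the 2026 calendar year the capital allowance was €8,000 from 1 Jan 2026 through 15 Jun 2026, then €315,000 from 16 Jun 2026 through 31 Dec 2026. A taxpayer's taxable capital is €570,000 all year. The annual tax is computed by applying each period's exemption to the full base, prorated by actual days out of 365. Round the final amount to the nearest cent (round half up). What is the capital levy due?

€13,219.83

1 Jan – 15 Jun 2026: 166 days, exemption €8,000 → (€570,000 − €8,000) × 3.35% × 166/365 = €8,562.4164
16 Jun – 31 Dec 2026: 199 days, exemption €315,000 → (€570,000 − €315,000) × 3.35% × 199/365 = €4,657.4178
Total = €13,219.8342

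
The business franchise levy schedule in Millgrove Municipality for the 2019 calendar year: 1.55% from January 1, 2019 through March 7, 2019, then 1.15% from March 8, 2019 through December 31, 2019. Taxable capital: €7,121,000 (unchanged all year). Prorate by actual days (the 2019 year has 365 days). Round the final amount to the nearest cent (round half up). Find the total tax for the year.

€87,042.03

January 1 – March 7, 2019: 66 days at 1.55% → €7,121,000 × 1.55% × 66/365 = €19,958.3096
March 8 – December 31, 2019: 299 days at 1.15% → €7,121,000 × 1.15% × 299/365 = €67,083.7219
Total = €87,042.0315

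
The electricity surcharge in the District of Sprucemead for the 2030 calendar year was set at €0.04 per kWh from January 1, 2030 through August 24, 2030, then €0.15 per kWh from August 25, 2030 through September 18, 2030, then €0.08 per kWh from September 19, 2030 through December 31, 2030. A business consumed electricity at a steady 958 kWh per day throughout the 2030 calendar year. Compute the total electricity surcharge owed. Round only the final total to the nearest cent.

€20606.58

January 1 – August 24, 2030: 236 days × 958 kWh/day = 226,088 kWh at €0.04/kWh → €9043.52
August 25 – September 18, 2030: 25 days × 958 kWh/day = 23,950 kWh at €0.15/kWh → €3592.50
September 19 – December 31, 2030: 104 days × 958 kWh/day = 99,632 kWh at €0.08/kWh → €7970.56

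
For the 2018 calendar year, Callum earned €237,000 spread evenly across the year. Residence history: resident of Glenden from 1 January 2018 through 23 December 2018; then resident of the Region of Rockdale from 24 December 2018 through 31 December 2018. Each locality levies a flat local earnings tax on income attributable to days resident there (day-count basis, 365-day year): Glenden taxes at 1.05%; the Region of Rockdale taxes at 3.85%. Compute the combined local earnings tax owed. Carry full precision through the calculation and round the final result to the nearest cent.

€2,633.95

Glenden, 1 January – 23 December 2018: 357 days → €237,000 × 1.05% × 357/365 = €2,433.9575
The Region of Rockdale, 24 December – 31 December 2018: 8 days → €237,000 × 3.85% × 8/365 = €199.9890
Total = €2,633.9466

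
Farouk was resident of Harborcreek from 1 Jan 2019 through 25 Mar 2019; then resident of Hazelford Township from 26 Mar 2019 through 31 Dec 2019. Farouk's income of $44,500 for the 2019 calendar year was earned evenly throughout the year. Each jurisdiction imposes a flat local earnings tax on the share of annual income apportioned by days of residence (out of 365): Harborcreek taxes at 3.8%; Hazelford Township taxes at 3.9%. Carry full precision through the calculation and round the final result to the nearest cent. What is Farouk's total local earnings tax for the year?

$1,725.26

Harborcreek, 1 Jan – 25 Mar 2019: 84 days → $44,500 × 3.8% × 84/365 = $389.1616
Hazelford Township, 26 Mar – 31 Dec 2019: 281 days → $44,500 × 3.9% × 281/365 = $1,336.0973
Total = $1,725.2589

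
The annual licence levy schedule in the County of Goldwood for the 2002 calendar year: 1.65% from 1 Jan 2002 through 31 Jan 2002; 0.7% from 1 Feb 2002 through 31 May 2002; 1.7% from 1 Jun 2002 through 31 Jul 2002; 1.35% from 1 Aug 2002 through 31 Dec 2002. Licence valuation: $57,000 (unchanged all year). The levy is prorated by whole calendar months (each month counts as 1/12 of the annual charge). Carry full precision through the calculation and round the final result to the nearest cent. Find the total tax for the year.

$693.50

1 Jan – 31 Jan 2002: 1 month at 1.65% → $57,000 × 1.65% × 1/12 = $78.3750
1 Feb – 31 May 2002: 4 months at 0.7% → $57,000 × 0.7% × 4/12 = $133.0000
1 Jun – 31 Jul 2002: 2 months at 1.7% → $57,000 × 1.7% × 2/12 = $161.5000
1 Aug – 31 Dec 2002: 5 months at 1.35% → $57,000 × 1.35% × 5/12 = $320.6250
Total = $693.5000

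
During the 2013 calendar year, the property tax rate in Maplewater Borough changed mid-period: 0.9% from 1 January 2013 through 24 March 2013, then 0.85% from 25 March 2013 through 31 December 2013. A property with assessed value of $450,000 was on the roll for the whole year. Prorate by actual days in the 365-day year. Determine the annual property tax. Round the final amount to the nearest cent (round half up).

1 January – 24 March 2013: 83 days at 0.9% → $450,000 × 0.9% × 83/365 = $920.9589
25 March – 31 December 2013: 282 days at 0.85% → $450,000 × 0.85% × 282/365 = $2,955.2055
Total = $3,876.1644

$3,876.16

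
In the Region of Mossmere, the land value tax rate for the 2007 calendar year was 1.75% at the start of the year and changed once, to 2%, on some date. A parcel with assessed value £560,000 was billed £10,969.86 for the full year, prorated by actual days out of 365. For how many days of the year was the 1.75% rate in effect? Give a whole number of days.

60 days

Let d = days at the first rate; then 365 − d days at the second rate.
£560,000 × [1.75%·d + 2%·(365−d)] / 365 = £10,969.86
Solving gives d = 60, so the new rate took effect on March 2, 2007.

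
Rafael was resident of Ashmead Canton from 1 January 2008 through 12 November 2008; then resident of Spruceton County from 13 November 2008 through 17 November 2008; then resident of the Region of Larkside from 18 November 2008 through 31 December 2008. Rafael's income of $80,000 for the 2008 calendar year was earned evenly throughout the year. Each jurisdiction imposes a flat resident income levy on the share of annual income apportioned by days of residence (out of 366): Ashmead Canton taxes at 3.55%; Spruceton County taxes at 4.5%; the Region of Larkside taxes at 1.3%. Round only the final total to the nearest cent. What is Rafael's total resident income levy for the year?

$2,633.99

Ashmead Canton, 1 January – 12 November 2008: 317 days → $80,000 × 3.55% × 317/366 = $2,459.7814
Spruceton County, 13 November – 17 November 2008: 5 days → $80,000 × 4.5% × 5/366 = $49.1803
The Region of Larkside, 18 November – 31 December 2008: 44 days → $80,000 × 1.3% × 44/366 = $125.0273
Total = $2,633.9891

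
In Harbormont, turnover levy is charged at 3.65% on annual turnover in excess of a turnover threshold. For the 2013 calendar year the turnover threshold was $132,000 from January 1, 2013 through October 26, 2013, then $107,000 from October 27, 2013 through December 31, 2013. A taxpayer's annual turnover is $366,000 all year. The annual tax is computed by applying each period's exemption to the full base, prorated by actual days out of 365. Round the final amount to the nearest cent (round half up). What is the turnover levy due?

$8,706.00

January 1 – October 26, 2013: 299 days, exemption $132,000 → ($366,000 − $132,000) × 3.65% × 299/365 = $6,996.6000
October 27 – December 31, 2013: 66 days, exemption $107,000 → ($366,000 − $107,000) × 3.65% × 66/365 = $1,709.4000
Total = $8,706.0000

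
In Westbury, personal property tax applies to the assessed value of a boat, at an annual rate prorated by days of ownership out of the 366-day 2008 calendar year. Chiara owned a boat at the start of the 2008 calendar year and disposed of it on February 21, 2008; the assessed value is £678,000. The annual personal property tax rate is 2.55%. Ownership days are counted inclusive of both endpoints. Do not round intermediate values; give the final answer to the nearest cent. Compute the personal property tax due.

Days held (January 1 – February 21, 2008): 52 out of 366
Tax = £678,000 × 2.55% × 52/366 = £2,456.3607

£2,456.36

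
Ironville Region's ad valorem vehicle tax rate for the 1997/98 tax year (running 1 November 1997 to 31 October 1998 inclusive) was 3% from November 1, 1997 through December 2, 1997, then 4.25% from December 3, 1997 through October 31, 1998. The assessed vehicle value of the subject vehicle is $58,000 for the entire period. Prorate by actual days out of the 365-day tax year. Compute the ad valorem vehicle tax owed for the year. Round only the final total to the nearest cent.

$2,401.44

November 1 – December 2, 1997: 32 days at 3% → $58,000 × 3% × 32/365 = $152.5479
December 3, 1997 – October 31, 1998: 333 days at 4.25% → $58,000 × 4.25% × 333/365 = $2,248.8904
Total = $2,401.4384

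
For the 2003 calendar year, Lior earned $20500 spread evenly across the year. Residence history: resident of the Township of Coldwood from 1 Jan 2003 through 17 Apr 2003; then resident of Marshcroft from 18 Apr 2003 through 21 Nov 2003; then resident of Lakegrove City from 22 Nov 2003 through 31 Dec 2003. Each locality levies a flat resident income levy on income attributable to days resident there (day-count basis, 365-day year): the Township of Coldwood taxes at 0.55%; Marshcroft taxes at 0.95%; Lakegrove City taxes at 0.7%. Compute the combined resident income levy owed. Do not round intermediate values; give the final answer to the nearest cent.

$165.10

The Township of Coldwood, 1 Jan – 17 Apr 2003: 107 days → $20500 × 0.55% × 107/365 = $33.0527
Marshcroft, 18 Apr – 21 Nov 2003: 218 days → $20500 × 0.95% × 218/365 = $116.3164
Lakegrove City, 22 Nov – 31 Dec 2003: 40 days → $20500 × 0.7% × 40/365 = $15.7260
Total = $165.0952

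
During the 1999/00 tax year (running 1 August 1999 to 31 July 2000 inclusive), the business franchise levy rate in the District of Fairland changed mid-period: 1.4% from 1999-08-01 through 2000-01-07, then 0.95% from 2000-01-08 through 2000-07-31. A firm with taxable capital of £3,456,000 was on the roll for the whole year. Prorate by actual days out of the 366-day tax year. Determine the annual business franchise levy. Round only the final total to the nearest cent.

1999-08-01 to 2000-01-07: 160 days at 1.4% → £3,456,000 × 1.4% × 160/366 = £21,151.4754
2000-01-08 to 2000-07-31: 206 days at 0.95% → £3,456,000 × 0.95% × 206/366 = £18,479.2131
Total = £39,630.6885

£39,630.69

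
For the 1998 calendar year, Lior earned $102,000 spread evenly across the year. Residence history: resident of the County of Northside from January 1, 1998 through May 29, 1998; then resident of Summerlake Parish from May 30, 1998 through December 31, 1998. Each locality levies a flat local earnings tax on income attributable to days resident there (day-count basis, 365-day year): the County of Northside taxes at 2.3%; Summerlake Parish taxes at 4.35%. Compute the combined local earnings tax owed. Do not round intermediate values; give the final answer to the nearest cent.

$3,583.41

The County of Northside, January 1 – May 29, 1998: 149 days → $102,000 × 2.3% × 149/365 = $957.6822
Summerlake Parish, May 30 – December 31, 1998: 216 days → $102,000 × 4.35% × 216/365 = $2,625.7315
Total = $3,583.4137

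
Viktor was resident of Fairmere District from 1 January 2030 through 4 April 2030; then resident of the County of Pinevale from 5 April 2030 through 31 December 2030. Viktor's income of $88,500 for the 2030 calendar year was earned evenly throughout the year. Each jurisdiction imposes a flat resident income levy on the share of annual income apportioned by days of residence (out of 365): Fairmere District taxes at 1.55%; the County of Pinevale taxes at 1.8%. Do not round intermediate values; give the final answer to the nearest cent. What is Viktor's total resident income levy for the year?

Fairmere District, 1 January – 4 April 2030: 94 days → $88,500 × 1.55% × 94/365 = $353.2726
The County of Pinevale, 5 April – 31 December 2030: 271 days → $88,500 × 1.8% × 271/365 = $1,182.7479
Total = $1,536.0205

$1,536.02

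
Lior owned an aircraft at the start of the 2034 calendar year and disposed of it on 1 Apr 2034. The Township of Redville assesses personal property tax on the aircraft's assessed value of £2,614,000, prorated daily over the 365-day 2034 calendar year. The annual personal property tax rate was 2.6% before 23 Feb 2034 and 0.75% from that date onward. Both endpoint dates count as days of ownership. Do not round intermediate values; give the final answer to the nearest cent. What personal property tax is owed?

1 Jan – 22 Feb 2034: 53 days at 2.6% → £2,614,000 × 2.6% × 53/365 = £9,868.7452
23 Feb – 1 Apr 2034: 38 days at 0.75% → £2,614,000 × 0.75% × 38/365 = £2,041.0685
Total = £11,909.8137

£11,909.81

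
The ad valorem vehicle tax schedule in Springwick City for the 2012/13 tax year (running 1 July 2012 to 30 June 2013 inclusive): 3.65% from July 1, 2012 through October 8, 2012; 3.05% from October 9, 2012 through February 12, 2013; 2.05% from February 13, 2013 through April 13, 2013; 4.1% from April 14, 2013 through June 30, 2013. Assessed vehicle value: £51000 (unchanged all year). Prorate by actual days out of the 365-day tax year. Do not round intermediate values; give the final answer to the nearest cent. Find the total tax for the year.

July 1 – October 8, 2012: 100 days at 3.65% → £51000 × 3.65% × 100/365 = £510.0000
October 9, 2012 – February 12, 2013: 127 days at 3.05% → £51000 × 3.05% × 127/365 = £541.2288
February 13 – April 13, 2013: 60 days at 2.05% → £51000 × 2.05% × 60/365 = £171.8630
April 14 – June 30, 2013: 78 days at 4.1% → £51000 × 4.1% × 78/365 = £446.8438
Total = £1669.9356

£1669.94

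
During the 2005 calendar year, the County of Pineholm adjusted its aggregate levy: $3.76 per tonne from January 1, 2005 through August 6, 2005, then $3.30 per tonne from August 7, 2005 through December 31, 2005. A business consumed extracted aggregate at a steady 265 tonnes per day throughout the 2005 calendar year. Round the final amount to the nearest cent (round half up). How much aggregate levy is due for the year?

$345,766.70

January 1 – August 6, 2005: 218 days × 265 tonnes/day = 57,770 tonnes at $3.76/tonne → $217,215.20
August 7 – December 31, 2005: 147 days × 265 tonnes/day = 38,955 tonnes at $3.30/tonne → $128,551.50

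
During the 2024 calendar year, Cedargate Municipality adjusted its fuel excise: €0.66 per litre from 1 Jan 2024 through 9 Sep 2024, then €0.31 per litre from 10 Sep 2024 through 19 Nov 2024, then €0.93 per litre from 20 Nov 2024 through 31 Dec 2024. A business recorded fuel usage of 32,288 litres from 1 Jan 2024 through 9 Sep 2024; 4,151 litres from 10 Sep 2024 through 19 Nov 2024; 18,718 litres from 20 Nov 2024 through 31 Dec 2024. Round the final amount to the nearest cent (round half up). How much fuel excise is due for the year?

1 Jan – 9 Sep 2024: 32,288 litres at €0.66/litre → €21,310.08
10 Sep – 19 Nov 2024: 4,151 litres at €0.31/litre → €1,286.81
20 Nov – 31 Dec 2024: 18,718 litres at €0.93/litre → €17,407.74

€40,004.63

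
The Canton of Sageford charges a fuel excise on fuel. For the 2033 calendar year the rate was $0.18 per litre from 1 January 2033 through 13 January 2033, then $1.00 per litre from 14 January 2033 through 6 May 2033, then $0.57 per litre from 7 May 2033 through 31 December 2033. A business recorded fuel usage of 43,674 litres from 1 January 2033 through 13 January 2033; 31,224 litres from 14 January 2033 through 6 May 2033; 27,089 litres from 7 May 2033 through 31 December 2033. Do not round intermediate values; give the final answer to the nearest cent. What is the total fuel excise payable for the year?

1 January – 13 January 2033: 43,674 litres at $0.18/litre → $7,861.32
14 January – 6 May 2033: 31,224 litres at $1.00/litre → $31,224.00
7 May – 31 December 2033: 27,089 litres at $0.57/litre → $15,440.73

$54,526.05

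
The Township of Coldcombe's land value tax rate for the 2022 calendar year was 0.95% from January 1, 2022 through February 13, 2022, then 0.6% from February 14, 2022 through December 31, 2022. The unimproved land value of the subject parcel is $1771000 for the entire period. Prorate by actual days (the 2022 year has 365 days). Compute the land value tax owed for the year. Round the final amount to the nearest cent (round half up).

$11373.22

January 1 – February 13, 2022: 44 days at 0.95% → $1771000 × 0.95% × 44/365 = $2028.1589
February 14 – December 31, 2022: 321 days at 0.6% → $1771000 × 0.6% × 321/365 = $9345.0575
Total = $11373.2164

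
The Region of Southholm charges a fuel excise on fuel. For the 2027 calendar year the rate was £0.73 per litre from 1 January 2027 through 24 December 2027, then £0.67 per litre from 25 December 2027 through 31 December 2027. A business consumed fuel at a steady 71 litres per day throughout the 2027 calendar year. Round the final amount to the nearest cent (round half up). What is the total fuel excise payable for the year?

£18,888.13

1 January – 24 December 2027: 358 days × 71 litres/day = 25,418 litres at £0.73/litre → £18,555.14
25 December – 31 December 2027: 7 days × 71 litres/day = 497 litres at £0.67/litre → £332.99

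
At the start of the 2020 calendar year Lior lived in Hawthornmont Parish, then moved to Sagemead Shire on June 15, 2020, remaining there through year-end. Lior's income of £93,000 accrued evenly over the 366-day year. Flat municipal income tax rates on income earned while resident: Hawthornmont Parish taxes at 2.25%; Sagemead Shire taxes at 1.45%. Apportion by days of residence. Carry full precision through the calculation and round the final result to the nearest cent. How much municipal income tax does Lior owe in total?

Hawthornmont Parish, January 1 – June 14, 2020: 166 days → £93,000 × 2.25% × 166/366 = £949.0574
Sagemead Shire, June 15 – December 31, 2020: 200 days → £93,000 × 1.45% × 200/366 = £736.8852
Total = £1,685.9426

£1,685.94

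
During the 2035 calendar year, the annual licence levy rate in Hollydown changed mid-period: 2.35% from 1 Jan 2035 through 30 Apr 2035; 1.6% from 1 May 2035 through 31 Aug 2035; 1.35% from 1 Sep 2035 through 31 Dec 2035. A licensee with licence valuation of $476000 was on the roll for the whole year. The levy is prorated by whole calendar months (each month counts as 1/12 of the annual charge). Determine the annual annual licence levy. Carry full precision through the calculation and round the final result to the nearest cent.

1 Jan – 30 Apr 2035: 4 months at 2.35% → $476000 × 2.35% × 4/12 = $3728.6667
1 May – 31 Aug 2035: 4 months at 1.6% → $476000 × 1.6% × 4/12 = $2538.6667
1 Sep – 31 Dec 2035: 4 months at 1.35% → $476000 × 1.35% × 4/12 = $2142.0000
Total = $8409.3333

$8409.33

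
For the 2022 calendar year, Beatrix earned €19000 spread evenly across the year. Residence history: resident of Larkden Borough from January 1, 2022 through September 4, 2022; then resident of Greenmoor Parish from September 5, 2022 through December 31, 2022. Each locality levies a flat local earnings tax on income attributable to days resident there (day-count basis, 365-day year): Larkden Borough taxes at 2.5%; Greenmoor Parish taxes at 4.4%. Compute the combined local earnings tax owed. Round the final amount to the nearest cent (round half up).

€591.71

Larkden Borough, January 1 – September 4, 2022: 247 days → €19000 × 2.5% × 247/365 = €321.4384
Greenmoor Parish, September 5 – December 31, 2022: 118 days → €19000 × 4.4% × 118/365 = €270.2685
Total = €591.7068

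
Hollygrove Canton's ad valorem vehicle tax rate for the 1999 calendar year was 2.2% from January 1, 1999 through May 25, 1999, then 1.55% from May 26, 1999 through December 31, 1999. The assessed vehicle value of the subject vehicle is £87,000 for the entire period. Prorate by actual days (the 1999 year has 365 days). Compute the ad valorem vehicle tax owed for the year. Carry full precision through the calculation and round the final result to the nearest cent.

January 1 – May 25, 1999: 145 days at 2.2% → £87,000 × 2.2% × 145/365 = £760.3562
May 26 – December 31, 1999: 220 days at 1.55% → £87,000 × 1.55% × 220/365 = £812.7945
Total = £1,573.1507

£1,573.15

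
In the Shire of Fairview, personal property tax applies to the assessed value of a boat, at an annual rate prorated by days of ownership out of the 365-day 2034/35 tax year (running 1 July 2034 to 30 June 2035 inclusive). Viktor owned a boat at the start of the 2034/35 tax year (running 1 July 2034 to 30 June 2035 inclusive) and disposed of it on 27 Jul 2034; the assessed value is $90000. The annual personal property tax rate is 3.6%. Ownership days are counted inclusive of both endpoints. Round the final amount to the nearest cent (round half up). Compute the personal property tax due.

Days held (1 Jul – 27 Jul 2034): 27 out of 365
Tax = $90000 × 3.6% × 27/365 = $239.6712

$239.67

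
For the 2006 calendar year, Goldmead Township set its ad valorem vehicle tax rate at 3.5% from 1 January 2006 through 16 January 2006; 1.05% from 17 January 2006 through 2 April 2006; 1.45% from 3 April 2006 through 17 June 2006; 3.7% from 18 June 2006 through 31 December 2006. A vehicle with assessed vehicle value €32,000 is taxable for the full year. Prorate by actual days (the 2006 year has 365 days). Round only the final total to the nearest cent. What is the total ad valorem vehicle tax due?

1 January – 16 January 2006: 16 days at 3.5% → €32,000 × 3.5% × 16/365 = €49.0959
17 January – 2 April 2006: 76 days at 1.05% → €32,000 × 1.05% × 76/365 = €69.9616
3 April – 17 June 2006: 76 days at 1.45% → €32,000 × 1.45% × 76/365 = €96.6137
18 June – 31 December 2006: 197 days at 3.7% → €32,000 × 3.7% × 197/365 = €639.0356
Total = €854.7068

€854.71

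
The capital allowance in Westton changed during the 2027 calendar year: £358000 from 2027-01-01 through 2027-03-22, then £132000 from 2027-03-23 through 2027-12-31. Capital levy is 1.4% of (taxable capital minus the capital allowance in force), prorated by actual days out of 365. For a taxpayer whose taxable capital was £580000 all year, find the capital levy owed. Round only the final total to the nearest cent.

2027-01-01 to 2027-03-22: 81 days, exemption £358000 → (£580000 − £358000) × 1.4% × 81/365 = £689.7205
2027-03-23 to 2027-12-31: 284 days, exemption £132000 → (£580000 − £132000) × 1.4% × 284/365 = £4880.1315
Total = £5569.8521

£5569.85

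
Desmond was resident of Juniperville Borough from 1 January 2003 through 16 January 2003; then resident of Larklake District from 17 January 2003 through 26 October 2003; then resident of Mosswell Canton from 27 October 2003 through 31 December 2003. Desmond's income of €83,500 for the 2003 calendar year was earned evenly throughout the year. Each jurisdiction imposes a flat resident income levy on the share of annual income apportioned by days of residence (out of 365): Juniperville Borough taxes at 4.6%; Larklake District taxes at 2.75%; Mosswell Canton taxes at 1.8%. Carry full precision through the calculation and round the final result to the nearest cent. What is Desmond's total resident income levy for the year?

€2,220.53

Juniperville Borough, 1 January – 16 January 2003: 16 days → €83,500 × 4.6% × 16/365 = €168.3726
Larklake District, 17 January – 26 October 2003: 283 days → €83,500 × 2.75% × 283/365 = €1,780.3801
Mosswell Canton, 27 October – 31 December 2003: 66 days → €83,500 × 1.8% × 66/365 = €271.7753
Total = €2,220.5281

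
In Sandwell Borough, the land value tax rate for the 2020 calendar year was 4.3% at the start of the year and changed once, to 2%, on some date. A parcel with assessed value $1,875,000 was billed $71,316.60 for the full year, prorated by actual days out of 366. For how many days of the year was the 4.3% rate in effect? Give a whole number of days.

Let d = days at the first rate; then 366 − d days at the second rate.
$1,875,000 × [4.3%·d + 2%·(366−d)] / 366 = $71,316.60
Solving gives d = 287, so the new rate took effect on October 14, 2020.

287 days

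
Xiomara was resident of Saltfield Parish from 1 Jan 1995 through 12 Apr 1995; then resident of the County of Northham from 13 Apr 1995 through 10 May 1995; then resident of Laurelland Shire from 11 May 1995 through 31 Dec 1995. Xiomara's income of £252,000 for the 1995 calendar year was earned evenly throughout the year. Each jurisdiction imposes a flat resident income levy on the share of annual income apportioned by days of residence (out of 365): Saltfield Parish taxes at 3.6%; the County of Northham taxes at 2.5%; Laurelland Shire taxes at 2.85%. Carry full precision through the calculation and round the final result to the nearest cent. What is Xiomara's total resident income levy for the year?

£7,642.50

Saltfield Parish, 1 Jan – 12 Apr 1995: 102 days → £252,000 × 3.6% × 102/365 = £2,535.1890
The County of Northham, 13 Apr – 10 May 1995: 28 days → £252,000 × 2.5% × 28/365 = £483.2877
Laurelland Shire, 11 May – 31 Dec 1995: 235 days → £252,000 × 2.85% × 235/365 = £4,624.0274
Total = £7,642.5041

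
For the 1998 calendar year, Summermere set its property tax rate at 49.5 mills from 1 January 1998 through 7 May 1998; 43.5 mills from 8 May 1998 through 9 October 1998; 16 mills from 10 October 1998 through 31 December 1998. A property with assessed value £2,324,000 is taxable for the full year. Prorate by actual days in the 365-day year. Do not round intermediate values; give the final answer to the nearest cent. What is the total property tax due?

£91,412.79

1 January – 7 May 1998: 127 days at 49.5 mills → £2,324,000 × 4.95% × 127/365 = £40,026.9205
8 May – 9 October 1998: 155 days at 43.5 mills → £2,324,000 × 4.35% × 155/365 = £42,930.3288
10 October – 31 December 1998: 83 days at 16 mills → £2,324,000 × 1.6% × 83/365 = £8,455.5397
Total = £91,412.7890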